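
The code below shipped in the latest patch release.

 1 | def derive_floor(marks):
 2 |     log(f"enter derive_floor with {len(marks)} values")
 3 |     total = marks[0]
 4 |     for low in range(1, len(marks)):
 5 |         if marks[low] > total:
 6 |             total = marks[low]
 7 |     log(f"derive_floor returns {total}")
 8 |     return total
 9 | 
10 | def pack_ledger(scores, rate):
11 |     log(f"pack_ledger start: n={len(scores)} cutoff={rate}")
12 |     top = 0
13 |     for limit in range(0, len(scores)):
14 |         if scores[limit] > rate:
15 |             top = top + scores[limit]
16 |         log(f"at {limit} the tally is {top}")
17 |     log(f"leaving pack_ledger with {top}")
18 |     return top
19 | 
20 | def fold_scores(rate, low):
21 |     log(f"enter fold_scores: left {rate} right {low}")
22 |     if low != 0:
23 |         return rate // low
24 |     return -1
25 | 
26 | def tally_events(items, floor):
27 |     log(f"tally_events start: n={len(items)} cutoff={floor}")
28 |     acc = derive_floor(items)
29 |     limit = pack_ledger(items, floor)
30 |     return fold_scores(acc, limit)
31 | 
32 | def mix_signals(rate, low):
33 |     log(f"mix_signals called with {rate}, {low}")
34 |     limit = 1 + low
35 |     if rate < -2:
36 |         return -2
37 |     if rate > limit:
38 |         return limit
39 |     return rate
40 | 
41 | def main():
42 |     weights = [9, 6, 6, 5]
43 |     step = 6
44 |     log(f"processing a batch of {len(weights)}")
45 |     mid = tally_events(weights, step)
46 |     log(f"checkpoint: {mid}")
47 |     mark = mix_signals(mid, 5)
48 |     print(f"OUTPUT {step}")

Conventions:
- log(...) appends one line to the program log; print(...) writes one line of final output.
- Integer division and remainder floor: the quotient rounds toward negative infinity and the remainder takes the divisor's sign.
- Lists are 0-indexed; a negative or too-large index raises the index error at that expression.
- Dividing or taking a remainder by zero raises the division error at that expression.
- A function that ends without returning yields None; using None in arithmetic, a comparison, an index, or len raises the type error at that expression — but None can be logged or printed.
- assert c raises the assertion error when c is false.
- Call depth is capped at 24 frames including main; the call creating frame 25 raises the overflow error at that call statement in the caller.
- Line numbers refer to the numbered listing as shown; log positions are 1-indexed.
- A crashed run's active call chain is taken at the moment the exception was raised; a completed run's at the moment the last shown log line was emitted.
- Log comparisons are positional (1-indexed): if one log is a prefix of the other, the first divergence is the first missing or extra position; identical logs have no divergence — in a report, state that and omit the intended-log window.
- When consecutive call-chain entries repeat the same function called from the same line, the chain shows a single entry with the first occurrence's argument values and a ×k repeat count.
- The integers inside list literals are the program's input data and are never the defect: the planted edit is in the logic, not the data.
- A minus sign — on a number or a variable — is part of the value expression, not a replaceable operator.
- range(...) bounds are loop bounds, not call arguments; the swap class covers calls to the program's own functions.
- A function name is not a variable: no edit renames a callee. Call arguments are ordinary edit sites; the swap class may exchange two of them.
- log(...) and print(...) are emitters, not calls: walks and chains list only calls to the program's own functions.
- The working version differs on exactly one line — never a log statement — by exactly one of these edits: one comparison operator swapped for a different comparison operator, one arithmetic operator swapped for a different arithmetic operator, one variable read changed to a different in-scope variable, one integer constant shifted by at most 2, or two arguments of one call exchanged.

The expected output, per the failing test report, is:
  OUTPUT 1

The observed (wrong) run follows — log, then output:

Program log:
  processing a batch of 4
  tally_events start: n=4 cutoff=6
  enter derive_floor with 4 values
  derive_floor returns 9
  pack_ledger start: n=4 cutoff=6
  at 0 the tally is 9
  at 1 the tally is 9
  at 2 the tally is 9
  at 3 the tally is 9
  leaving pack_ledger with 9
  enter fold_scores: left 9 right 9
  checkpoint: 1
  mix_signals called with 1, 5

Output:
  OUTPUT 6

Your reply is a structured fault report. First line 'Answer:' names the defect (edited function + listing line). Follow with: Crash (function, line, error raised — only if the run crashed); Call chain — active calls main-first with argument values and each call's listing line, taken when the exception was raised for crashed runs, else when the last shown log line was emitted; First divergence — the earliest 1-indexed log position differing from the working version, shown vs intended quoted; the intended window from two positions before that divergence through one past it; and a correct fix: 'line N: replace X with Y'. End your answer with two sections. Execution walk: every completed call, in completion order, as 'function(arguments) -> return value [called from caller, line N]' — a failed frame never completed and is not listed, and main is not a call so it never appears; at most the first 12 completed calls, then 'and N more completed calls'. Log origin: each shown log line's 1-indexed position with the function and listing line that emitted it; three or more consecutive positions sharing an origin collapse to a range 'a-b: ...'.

Answer: the defect is in main at line 48.
Key fact: The two runs log identically and part ways only at the printed values.
Call chain: main -> mix_signals(1, 5) (called at line 47).
First divergence: none; the two logs match at every position.
Execution walk:
  derive_floor([9, 6, 6, 5]) -> 9  [called from tally_events, line 28]
  pack_ledger([9, 6, 6, 5], 6) -> 9  [called from tally_events, line 29]
  fold_scores(9, 9) -> 1  [called from tally_events, line 30]
  tally_events([9, 6, 6, 5], 6) -> 1  [called from main, line 45]
  mix_signals(1, 5) -> 1  [called from main, line 47]
Log line origins:
  1: from main, line 44
  2: from tally_events, line 27
  3: from derive_floor, line 2
  4: from derive_floor, line 7
  5: from pack_ledger, line 11
  6-9: from pack_ledger, line 16
  10: from pack_ledger, line 17
  11: from fold_scores, line 21
  12: from main, line 46
  13: from mix_signals, line 33
A correct fix: line 48: replace `step` with `mark`.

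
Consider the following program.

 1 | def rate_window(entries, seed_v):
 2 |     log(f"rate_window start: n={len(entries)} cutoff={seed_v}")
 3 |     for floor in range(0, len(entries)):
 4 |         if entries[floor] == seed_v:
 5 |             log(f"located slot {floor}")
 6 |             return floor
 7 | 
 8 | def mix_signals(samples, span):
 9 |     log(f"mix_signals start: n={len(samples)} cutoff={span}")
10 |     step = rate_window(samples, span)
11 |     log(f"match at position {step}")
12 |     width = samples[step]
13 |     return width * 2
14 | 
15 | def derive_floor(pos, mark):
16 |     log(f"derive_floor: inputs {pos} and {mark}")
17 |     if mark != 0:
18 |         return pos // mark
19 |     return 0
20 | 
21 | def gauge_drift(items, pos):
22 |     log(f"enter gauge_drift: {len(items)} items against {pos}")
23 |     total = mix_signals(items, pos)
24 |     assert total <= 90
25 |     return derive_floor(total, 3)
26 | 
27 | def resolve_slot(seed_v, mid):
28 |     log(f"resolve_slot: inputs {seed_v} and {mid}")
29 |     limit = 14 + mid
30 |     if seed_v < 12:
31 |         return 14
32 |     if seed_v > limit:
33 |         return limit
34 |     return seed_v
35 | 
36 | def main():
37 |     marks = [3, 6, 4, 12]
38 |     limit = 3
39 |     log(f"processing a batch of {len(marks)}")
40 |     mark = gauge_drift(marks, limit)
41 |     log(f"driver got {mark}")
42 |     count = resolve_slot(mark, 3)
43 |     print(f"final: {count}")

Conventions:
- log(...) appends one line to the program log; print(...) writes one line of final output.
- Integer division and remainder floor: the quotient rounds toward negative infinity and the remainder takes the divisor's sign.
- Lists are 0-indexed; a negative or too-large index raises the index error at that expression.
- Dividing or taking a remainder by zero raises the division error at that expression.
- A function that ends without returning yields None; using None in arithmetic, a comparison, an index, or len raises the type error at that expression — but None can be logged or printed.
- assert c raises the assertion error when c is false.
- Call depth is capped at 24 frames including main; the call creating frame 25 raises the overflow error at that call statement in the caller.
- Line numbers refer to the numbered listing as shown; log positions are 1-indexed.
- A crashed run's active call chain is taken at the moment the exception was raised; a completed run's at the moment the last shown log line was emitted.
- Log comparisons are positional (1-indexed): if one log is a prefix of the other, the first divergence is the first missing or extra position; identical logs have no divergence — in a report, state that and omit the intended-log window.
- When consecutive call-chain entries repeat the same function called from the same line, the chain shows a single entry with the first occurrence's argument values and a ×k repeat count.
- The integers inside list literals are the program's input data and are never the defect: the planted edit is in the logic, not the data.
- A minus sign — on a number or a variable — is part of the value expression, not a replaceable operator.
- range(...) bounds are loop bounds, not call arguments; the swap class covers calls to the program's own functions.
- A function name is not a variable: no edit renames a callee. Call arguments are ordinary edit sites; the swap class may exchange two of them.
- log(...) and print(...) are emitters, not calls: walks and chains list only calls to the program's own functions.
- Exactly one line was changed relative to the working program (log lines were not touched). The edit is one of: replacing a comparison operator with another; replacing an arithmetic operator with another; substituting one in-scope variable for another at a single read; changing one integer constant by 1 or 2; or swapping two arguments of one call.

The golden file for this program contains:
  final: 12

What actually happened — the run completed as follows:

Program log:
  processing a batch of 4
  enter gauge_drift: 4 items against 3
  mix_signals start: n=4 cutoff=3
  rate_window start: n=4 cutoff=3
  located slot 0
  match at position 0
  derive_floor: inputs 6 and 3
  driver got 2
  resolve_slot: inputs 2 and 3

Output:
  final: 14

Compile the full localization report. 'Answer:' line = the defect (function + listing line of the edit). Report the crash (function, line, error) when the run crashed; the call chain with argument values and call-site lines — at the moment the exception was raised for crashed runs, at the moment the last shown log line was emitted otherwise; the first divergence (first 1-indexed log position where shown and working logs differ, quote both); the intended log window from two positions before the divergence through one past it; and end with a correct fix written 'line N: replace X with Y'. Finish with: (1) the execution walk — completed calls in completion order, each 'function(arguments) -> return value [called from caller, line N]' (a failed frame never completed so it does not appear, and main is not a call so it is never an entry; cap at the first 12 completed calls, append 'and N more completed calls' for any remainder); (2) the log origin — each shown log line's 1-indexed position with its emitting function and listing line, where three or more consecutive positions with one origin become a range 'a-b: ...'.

Answer: the defect is in resolve_slot at line 31.
Key observation: Log streams are identical — the defect surfaces only in the printed output.
Call chain: main -> resolve_slot(2, 3) (called at line 42).
First divergence: none; the two logs match at every position.
Execution walk:
  rate_window([3, 6, 4, 12], 3) -> 0  [called from mix_signals, line 10]
  mix_signals([3, 6, 4, 12], 3) -> 6  [called from gauge_drift, line 23]
  derive_floor(6, 3) -> 2  [called from gauge_drift, line 25]
  gauge_drift([3, 6, 4, 12], 3) -> 2  [called from main, line 40]
  resolve_slot(2, 3) -> 14  [called from main, line 42]
Log origins:
  1 — main, line 39
  2 — gauge_drift, line 22
  3 — mix_signals, line 9
  4 — rate_window, line 2
  5 — rate_window, line 5
  6 — mix_signals, line 11
  7 — derive_floor, line 16
  8 — main, line 41
  9 — resolve_slot, line 28
A correct fix: line 31: replace `14` with `12`.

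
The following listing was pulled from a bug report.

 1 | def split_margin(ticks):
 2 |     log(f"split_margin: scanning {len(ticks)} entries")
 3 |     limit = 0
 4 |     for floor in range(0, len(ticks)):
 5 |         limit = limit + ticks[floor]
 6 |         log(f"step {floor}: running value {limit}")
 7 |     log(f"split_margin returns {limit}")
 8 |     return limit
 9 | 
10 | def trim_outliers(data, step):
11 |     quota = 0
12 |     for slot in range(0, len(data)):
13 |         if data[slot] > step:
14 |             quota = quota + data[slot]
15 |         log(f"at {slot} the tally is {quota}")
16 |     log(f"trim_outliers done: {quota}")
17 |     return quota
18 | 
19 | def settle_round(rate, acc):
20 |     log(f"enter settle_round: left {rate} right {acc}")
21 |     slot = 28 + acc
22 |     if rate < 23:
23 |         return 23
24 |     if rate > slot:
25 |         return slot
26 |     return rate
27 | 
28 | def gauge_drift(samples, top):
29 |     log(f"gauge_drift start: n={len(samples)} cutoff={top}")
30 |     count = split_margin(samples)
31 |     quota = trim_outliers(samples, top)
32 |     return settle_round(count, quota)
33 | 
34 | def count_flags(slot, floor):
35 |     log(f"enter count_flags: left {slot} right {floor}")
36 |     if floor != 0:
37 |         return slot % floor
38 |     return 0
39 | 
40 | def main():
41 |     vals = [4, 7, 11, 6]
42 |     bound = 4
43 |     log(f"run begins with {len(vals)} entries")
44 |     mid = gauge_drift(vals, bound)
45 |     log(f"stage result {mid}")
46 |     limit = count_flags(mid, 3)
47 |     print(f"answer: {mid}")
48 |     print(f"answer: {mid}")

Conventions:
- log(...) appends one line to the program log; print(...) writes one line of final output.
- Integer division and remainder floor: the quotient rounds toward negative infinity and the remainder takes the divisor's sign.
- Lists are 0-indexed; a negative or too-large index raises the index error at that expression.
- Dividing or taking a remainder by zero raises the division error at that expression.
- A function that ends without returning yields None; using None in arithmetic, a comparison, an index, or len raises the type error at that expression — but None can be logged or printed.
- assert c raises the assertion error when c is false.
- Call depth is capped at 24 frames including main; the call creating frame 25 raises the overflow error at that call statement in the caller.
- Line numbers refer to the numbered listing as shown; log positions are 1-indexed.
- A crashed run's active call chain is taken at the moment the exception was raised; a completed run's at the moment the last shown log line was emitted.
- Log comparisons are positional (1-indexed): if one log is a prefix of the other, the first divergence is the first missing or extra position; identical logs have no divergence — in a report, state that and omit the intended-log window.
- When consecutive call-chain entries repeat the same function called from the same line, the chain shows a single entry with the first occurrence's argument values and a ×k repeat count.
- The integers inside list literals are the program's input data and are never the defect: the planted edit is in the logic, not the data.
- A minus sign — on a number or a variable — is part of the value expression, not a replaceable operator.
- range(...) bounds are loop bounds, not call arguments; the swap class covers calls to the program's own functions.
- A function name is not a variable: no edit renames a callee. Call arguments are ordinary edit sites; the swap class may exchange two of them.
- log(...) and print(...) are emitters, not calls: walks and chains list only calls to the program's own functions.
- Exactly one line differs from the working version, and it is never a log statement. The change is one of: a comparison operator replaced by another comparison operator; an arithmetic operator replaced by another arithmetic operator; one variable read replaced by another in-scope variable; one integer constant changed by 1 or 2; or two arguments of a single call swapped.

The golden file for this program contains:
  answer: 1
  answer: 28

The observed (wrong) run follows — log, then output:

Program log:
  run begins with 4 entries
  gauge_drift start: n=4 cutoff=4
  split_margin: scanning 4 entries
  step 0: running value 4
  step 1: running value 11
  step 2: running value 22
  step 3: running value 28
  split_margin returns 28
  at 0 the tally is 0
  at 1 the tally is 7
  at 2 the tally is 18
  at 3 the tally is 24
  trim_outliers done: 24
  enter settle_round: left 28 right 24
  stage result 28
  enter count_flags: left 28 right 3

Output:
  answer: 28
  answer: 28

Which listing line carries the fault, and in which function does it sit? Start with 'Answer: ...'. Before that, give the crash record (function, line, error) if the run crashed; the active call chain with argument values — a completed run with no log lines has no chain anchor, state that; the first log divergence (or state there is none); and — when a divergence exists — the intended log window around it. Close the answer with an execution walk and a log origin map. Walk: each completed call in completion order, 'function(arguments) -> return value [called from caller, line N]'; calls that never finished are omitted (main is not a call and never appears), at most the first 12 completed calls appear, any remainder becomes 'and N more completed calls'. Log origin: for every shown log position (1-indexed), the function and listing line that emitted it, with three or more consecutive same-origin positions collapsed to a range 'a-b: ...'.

Answer: the defect is in main at line 47.
The tell: Log streams are identical — the defect surfaces only in the printed output.
Call chain: main -> count_flags(28, 3) (called at line 46).
First divergence: there is none — every log position agrees.
Execution walk:
  split_margin([4, 7, 11, 6]) -> 28  [called from gauge_drift, line 30]
  trim_outliers([4, 7, 11, 6], 4) -> 24  [called from gauge_drift, line 31]
  settle_round(28, 24) -> 28  [called from gauge_drift, line 32]
  gauge_drift([4, 7, 11, 6], 4) -> 28  [called from main, line 44]
  count_flags(28, 3) -> 1  [called from main, line 46]
Origin of each log line:
  1: emitted by main (line 43)
  2: emitted by gauge_drift (line 29)
  3: emitted by split_margin (line 2)
  4-7: emitted by split_margin (line 6)
  8: emitted by split_margin (line 7)
  9-12: emitted by trim_outliers (line 15)
  13: emitted by trim_outliers (line 16)
  14: emitted by settle_round (line 20)
  15: emitted by main (line 45)
  16: emitted by count_flags (line 35)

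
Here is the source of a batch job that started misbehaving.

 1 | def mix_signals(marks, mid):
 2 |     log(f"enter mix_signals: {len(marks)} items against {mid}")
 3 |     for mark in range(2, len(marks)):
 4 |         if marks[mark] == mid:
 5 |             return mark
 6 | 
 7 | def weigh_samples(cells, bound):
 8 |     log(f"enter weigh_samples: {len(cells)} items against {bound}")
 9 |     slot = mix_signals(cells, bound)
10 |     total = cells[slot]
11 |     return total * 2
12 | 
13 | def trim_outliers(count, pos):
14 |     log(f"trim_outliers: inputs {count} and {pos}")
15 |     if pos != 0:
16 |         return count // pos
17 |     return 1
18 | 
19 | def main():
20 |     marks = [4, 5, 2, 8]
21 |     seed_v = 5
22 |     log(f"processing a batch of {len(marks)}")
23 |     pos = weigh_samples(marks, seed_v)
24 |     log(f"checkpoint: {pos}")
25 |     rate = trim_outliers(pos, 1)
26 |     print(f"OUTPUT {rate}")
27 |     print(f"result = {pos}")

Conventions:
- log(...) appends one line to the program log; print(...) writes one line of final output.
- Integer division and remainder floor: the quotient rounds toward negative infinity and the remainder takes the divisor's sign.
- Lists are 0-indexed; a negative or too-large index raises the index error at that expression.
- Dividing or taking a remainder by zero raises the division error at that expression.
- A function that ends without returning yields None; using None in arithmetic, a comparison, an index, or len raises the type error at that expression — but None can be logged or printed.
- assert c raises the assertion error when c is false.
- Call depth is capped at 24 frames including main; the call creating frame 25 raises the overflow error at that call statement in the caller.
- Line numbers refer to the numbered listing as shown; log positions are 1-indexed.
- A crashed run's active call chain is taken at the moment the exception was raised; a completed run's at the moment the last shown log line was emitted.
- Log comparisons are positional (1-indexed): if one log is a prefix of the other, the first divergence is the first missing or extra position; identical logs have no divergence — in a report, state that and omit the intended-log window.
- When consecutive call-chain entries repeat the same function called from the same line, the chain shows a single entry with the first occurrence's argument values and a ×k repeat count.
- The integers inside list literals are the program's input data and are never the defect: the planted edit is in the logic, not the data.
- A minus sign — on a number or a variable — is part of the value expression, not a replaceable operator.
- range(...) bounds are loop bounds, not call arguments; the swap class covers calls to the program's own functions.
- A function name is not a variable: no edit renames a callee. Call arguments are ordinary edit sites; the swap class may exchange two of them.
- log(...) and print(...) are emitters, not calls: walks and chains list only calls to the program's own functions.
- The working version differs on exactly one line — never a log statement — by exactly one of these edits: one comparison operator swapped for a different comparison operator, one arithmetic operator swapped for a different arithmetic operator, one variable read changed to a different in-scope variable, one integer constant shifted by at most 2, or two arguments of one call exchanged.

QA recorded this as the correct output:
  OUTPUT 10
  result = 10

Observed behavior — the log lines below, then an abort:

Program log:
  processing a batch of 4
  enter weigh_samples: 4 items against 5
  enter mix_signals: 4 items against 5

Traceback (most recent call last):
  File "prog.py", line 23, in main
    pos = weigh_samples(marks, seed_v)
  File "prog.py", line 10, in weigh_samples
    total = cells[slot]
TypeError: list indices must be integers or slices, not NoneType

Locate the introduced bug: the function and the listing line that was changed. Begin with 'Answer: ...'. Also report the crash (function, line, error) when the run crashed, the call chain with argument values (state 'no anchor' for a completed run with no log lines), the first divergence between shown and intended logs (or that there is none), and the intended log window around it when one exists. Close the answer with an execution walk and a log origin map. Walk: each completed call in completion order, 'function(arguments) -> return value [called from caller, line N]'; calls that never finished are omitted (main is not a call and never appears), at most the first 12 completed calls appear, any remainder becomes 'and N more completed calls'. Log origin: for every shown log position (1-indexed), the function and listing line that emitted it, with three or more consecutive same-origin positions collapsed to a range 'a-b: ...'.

Answer: the defect is in mix_signals at line 3.
Key observation: The faulty run's log stops after 3 lines; the working version's next line would be 'checkpoint: 10'.
Crash: weigh_samples, line 10, TypeError.
Call chain: main -> weigh_samples([4, 5, 2, 8], 5) (called at line 23).
First divergence: position 4 — after 3 matching lines the faulty run goes silent; intended next line 'checkpoint: 10'.
Intended log window:
  2: enter weigh_samples: 4 items against 5
  3: enter mix_signals: 4 items against 5
  4: checkpoint: 10
  5: trim_outliers: inputs 10 and 1
Execution walk:
  mix_signals([4, 5, 2, 8], 5) -> None  [called from weigh_samples, line 9]
Log origins:
  1: from main, line 22
  2: from weigh_samples, line 8
  3: from mix_signals, line 2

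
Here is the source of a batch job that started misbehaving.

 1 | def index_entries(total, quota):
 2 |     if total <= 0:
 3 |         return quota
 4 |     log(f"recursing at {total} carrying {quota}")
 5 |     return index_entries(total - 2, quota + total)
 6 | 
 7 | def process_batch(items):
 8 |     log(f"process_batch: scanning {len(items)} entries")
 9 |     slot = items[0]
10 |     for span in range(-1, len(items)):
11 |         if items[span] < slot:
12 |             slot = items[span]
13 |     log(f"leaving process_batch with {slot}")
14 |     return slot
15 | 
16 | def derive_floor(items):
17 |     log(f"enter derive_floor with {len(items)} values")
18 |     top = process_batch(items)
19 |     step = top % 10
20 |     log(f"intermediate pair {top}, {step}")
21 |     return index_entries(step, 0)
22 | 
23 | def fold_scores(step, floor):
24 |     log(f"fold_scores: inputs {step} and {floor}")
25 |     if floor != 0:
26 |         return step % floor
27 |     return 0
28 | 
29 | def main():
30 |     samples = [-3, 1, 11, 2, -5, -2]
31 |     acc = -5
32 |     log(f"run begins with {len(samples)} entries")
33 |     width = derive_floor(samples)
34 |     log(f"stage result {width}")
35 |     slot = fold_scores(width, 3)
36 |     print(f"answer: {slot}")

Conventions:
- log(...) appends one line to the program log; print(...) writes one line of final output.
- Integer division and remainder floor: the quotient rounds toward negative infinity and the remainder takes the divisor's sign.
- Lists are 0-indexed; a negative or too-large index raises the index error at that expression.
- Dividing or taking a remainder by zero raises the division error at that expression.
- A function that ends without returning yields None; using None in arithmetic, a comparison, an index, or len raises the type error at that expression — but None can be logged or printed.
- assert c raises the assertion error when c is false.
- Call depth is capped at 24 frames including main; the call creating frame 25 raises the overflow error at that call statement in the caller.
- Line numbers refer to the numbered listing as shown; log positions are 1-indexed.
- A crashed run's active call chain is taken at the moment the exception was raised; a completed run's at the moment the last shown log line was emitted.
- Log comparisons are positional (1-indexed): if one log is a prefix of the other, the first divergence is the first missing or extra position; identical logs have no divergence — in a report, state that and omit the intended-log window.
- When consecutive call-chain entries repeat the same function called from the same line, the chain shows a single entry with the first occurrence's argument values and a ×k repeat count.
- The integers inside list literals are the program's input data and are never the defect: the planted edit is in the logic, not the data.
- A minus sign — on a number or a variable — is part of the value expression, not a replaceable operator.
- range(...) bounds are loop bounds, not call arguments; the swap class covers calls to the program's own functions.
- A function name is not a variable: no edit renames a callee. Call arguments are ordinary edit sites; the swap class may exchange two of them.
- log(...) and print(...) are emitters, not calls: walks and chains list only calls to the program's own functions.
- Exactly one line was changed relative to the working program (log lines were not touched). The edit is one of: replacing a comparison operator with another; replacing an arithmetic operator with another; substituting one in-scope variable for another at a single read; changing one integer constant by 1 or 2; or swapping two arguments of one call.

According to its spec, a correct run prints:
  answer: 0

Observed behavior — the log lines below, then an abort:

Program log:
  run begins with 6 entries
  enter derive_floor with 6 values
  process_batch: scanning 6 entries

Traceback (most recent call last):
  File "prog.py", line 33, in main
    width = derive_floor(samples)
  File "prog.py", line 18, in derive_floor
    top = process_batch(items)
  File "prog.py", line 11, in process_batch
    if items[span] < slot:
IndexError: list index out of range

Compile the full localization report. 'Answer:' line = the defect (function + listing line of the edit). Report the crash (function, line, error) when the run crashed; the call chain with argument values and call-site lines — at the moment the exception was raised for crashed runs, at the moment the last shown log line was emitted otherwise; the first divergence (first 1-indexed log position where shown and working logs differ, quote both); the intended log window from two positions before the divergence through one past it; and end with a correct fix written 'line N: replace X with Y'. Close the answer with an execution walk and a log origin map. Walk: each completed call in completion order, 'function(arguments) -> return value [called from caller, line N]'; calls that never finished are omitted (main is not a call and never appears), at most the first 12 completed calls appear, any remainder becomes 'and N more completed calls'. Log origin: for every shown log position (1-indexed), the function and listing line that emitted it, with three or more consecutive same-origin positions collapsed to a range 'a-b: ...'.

Answer: the defect is in process_batch at line 10.
Core observation: The log ends early — 3 lines, where the working version next logs 'leaving process_batch with -5'.
Crash: process_batch, line 11, IndexError.
Call chain: main -> derive_floor([-3, 1, 11, 2, -5, -2]) (called at line 33) -> process_batch([-3, 1, 11, 2, -5, -2]) (called at line 18).
First divergence: position 4 — the faulty run's log ends after 3 lines; the working version continues with 'leaving process_batch with -5'.
Intended log window:
  2: enter derive_floor with 6 values
  3: process_batch: scanning 6 entries
  4: leaving process_batch with -5
  5: intermediate pair -5, 5
Execution walk:
  (no call completed)
Log origin:
  1: emitted by main (line 32)
  2: emitted by derive_floor (line 17)
  3: emitted by process_batch (line 8)
A correct fix: line 10: replace `-1` with `1`.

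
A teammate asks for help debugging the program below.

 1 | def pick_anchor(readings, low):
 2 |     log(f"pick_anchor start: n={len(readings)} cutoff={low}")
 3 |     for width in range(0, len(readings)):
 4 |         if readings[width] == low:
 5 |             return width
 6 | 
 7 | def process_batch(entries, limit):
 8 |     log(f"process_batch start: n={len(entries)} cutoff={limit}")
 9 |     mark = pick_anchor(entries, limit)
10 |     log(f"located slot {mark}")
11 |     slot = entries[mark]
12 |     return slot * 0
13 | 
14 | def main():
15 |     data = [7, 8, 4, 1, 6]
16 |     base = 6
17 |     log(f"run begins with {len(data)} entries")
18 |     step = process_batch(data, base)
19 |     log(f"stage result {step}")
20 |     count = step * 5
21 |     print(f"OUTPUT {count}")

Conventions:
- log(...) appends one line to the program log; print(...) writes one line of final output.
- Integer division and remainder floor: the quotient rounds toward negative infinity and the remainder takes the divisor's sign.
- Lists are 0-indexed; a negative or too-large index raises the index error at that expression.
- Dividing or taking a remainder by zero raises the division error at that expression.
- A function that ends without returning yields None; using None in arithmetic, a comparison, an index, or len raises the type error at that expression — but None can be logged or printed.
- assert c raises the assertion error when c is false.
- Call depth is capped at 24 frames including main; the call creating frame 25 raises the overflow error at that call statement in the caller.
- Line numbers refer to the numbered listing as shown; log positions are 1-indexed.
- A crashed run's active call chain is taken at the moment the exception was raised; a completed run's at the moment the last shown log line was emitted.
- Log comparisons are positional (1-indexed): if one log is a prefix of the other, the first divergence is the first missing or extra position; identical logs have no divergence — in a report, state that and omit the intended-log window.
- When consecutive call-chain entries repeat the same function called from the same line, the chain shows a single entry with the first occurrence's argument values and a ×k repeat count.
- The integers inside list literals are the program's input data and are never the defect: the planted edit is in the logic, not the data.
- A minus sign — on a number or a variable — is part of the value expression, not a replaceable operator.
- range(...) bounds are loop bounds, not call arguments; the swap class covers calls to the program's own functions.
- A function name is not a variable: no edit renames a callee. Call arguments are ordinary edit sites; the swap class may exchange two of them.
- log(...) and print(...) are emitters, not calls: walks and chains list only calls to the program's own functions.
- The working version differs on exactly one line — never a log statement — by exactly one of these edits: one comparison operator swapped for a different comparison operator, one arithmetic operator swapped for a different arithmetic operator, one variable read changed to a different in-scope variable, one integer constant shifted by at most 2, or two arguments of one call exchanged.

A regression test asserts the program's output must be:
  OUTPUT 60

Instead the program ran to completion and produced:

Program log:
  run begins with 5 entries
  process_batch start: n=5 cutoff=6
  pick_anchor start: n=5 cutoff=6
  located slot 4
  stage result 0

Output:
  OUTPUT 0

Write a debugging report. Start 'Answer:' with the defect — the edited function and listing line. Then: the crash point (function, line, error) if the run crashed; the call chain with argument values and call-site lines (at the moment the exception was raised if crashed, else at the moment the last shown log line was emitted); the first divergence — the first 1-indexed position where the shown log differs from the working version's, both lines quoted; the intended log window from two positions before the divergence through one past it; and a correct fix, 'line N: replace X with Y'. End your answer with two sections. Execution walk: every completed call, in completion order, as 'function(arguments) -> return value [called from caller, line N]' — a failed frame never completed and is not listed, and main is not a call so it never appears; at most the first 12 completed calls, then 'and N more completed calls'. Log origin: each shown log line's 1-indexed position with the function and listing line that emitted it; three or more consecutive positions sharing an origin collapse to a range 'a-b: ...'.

Answer: the defect is in process_batch at line 12.
The tell: The log first diverges at position 5: the faulty run prints 'stage result 0' where the working version prints 'stage result 12'.
Call chain: main.
First divergence: at position 5 the run shows 'stage result 0' where the working version logs 'stage result 12'.
Intended log window:
  3: pick_anchor start: n=5 cutoff=6
  4: located slot 4
  5: stage result 12
Execution walk:
  pick_anchor([7, 8, 4, 1, 6], 6) -> 4  [called from process_batch, line 9]
  process_batch([7, 8, 4, 1, 6], 6) -> 0  [called from main, line 18]
Log origins:
  1: emitted by main (line 17)
  2: emitted by process_batch (line 8)
  3: emitted by pick_anchor (line 2)
  4: emitted by process_batch (line 10)
  5: emitted by main (line 19)
A correct fix: line 12: replace `0` with `2`.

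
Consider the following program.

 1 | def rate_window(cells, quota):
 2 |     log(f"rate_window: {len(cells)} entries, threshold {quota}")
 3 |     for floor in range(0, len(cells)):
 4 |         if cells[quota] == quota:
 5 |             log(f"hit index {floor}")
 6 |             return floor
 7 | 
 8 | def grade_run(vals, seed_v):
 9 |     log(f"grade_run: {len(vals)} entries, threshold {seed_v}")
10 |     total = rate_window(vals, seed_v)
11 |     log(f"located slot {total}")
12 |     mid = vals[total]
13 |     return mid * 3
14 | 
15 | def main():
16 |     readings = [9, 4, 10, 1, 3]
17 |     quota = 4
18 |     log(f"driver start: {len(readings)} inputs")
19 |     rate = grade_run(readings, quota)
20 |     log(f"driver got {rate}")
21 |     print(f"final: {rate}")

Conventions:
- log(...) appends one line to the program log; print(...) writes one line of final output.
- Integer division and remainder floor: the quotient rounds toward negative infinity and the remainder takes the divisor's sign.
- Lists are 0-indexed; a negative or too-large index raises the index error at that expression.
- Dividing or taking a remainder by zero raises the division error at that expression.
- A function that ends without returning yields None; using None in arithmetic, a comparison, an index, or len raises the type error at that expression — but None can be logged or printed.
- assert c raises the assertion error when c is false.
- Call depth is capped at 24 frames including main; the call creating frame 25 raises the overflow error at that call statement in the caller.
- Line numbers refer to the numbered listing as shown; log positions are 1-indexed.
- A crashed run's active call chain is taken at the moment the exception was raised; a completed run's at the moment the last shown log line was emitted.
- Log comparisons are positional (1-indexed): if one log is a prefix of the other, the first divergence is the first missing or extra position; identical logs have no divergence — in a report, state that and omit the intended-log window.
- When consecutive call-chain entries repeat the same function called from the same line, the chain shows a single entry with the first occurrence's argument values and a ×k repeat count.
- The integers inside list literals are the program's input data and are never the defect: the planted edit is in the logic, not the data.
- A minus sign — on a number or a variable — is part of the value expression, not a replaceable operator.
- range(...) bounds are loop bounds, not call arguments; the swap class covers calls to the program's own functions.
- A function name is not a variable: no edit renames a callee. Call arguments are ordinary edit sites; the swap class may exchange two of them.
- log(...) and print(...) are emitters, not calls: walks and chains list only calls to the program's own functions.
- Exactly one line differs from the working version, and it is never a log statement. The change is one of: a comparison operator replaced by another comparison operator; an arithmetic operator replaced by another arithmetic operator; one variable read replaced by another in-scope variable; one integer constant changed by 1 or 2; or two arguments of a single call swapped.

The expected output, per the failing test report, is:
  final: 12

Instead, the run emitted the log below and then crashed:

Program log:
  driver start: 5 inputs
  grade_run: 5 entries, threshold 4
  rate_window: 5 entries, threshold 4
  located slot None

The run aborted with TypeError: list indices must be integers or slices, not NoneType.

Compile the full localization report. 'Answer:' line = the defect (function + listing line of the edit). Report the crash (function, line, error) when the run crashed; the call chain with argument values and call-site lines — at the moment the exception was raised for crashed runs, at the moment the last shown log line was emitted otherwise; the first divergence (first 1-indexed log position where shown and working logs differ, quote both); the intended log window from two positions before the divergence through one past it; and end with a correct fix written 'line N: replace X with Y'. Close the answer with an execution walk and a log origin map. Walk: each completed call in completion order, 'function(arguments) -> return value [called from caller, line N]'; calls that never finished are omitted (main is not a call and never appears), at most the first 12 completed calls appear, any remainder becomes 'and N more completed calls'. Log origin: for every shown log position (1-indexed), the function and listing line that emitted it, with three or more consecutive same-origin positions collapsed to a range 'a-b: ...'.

Answer: the defect is in rate_window at line 4.
Core observation: Log line 4 is where behavior first shows: 'located slot None' appears instead of 'hit index 1'.
Crash: grade_run, line 12, TypeError.
Call chain: main -> grade_run([9, 4, 10, 1, 3], 4) (called at line 19).
First divergence: at position 4 the run shows 'located slot None' where the working version logs 'hit index 1'.
Intended log window:
  2: grade_run: 5 entries, threshold 4
  3: rate_window: 5 entries, threshold 4
  4: hit index 1
  5: located slot 1
Execution walk:
  rate_window([9, 4, 10, 1, 3], 4) -> None  [called from grade_run, line 10]
Log origin:
  1: from main, line 18
  2: from grade_run, line 9
  3: from rate_window, line 2
  4: from grade_run, line 11
A correct fix: line 4: replace `cells[quota]` with `cells[floor]`.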